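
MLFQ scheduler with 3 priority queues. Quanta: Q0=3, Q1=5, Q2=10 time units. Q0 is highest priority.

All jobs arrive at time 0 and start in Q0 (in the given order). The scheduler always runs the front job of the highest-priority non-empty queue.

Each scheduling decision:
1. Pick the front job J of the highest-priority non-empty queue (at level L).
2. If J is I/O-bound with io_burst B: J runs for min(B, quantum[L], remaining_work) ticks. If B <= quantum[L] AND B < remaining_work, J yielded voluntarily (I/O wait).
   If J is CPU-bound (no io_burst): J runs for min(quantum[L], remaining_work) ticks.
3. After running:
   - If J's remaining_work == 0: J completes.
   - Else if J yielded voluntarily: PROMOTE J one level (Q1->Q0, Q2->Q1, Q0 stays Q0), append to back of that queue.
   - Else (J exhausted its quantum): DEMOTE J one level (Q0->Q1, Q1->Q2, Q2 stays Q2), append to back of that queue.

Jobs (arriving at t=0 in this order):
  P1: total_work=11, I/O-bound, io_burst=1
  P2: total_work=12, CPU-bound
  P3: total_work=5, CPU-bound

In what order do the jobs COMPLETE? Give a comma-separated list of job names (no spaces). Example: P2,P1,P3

Answer: P1,P3,P2

Derivation:
t=0-1: P1@Q0 runs 1, rem=10, I/O yield, promote→Q0. Q0=[P2,P3,P1] Q1=[] Q2=[]
t=1-4: P2@Q0 runs 3, rem=9, quantum used, demote→Q1. Q0=[P3,P1] Q1=[P2] Q2=[]
t=4-7: P3@Q0 runs 3, rem=2, quantum used, demote→Q1. Q0=[P1] Q1=[P2,P3] Q2=[]
t=7-8: P1@Q0 runs 1, rem=9, I/O yield, promote→Q0. Q0=[P1] Q1=[P2,P3] Q2=[]
t=8-9: P1@Q0 runs 1, rem=8, I/O yield, promote→Q0. Q0=[P1] Q1=[P2,P3] Q2=[]
t=9-10: P1@Q0 runs 1, rem=7, I/O yield, promote→Q0. Q0=[P1] Q1=[P2,P3] Q2=[]
t=10-11: P1@Q0 runs 1, rem=6, I/O yield, promote→Q0. Q0=[P1] Q1=[P2,P3] Q2=[]
t=11-12: P1@Q0 runs 1, rem=5, I/O yield, promote→Q0. Q0=[P1] Q1=[P2,P3] Q2=[]
t=12-13: P1@Q0 runs 1, rem=4, I/O yield, promote→Q0. Q0=[P1] Q1=[P2,P3] Q2=[]
t=13-14: P1@Q0 runs 1, rem=3, I/O yield, promote→Q0. Q0=[P1] Q1=[P2,P3] Q2=[]
t=14-15: P1@Q0 runs 1, rem=2, I/O yield, promote→Q0. Q0=[P1] Q1=[P2,P3] Q2=[]
t=15-16: P1@Q0 runs 1, rem=1, I/O yield, promote→Q0. Q0=[P1] Q1=[P2,P3] Q2=[]
t=16-17: P1@Q0 runs 1, rem=0, completes. Q0=[] Q1=[P2,P3] Q2=[]
t=17-22: P2@Q1 runs 5, rem=4, quantum used, demote→Q2. Q0=[] Q1=[P3] Q2=[P2]
t=22-24: P3@Q1 runs 2, rem=0, completes. Q0=[] Q1=[] Q2=[P2]
t=24-28: P2@Q2 runs 4, rem=0, completes. Q0=[] Q1=[] Q2=[]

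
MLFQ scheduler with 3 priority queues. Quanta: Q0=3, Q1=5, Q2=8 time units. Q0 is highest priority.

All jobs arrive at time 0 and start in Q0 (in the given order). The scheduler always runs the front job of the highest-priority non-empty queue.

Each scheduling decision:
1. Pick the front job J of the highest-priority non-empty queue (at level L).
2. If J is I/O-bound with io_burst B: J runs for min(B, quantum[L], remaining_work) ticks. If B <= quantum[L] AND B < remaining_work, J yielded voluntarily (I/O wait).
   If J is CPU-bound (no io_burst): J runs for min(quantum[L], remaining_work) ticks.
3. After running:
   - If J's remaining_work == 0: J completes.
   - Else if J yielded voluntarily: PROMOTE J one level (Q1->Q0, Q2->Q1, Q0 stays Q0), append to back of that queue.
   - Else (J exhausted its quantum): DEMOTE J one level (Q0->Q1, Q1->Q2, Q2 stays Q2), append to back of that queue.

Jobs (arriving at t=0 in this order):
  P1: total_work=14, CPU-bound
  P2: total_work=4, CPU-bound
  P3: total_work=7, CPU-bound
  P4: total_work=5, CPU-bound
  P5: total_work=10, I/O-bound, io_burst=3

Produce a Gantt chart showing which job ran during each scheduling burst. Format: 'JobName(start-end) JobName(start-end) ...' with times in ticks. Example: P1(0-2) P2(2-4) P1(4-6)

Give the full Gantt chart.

Answer: P1(0-3) P2(3-6) P3(6-9) P4(9-12) P5(12-15) P5(15-18) P5(18-21) P5(21-22) P1(22-27) P2(27-28) P3(28-32) P4(32-34) P1(34-40)

Derivation:
t=0-3: P1@Q0 runs 3, rem=11, quantum used, demote→Q1. Q0=[P2,P3,P4,P5] Q1=[P1] Q2=[]
t=3-6: P2@Q0 runs 3, rem=1, quantum used, demote→Q1. Q0=[P3,P4,P5] Q1=[P1,P2] Q2=[]
t=6-9: P3@Q0 runs 3, rem=4, quantum used, demote→Q1. Q0=[P4,P5] Q1=[P1,P2,P3] Q2=[]
t=9-12: P4@Q0 runs 3, rem=2, quantum used, demote→Q1. Q0=[P5] Q1=[P1,P2,P3,P4] Q2=[]
t=12-15: P5@Q0 runs 3, rem=7, I/O yield, promote→Q0. Q0=[P5] Q1=[P1,P2,P3,P4] Q2=[]
t=15-18: P5@Q0 runs 3, rem=4, I/O yield, promote→Q0. Q0=[P5] Q1=[P1,P2,P3,P4] Q2=[]
t=18-21: P5@Q0 runs 3, rem=1, I/O yield, promote→Q0. Q0=[P5] Q1=[P1,P2,P3,P4] Q2=[]
t=21-22: P5@Q0 runs 1, rem=0, completes. Q0=[] Q1=[P1,P2,P3,P4] Q2=[]
t=22-27: P1@Q1 runs 5, rem=6, quantum used, demote→Q2. Q0=[] Q1=[P2,P3,P4] Q2=[P1]
t=27-28: P2@Q1 runs 1, rem=0, completes. Q0=[] Q1=[P3,P4] Q2=[P1]
t=28-32: P3@Q1 runs 4, rem=0, completes. Q0=[] Q1=[P4] Q2=[P1]
t=32-34: P4@Q1 runs 2, rem=0, completes. Q0=[] Q1=[] Q2=[P1]
t=34-40: P1@Q2 runs 6, rem=0, completes. Q0=[] Q1=[] Q2=[]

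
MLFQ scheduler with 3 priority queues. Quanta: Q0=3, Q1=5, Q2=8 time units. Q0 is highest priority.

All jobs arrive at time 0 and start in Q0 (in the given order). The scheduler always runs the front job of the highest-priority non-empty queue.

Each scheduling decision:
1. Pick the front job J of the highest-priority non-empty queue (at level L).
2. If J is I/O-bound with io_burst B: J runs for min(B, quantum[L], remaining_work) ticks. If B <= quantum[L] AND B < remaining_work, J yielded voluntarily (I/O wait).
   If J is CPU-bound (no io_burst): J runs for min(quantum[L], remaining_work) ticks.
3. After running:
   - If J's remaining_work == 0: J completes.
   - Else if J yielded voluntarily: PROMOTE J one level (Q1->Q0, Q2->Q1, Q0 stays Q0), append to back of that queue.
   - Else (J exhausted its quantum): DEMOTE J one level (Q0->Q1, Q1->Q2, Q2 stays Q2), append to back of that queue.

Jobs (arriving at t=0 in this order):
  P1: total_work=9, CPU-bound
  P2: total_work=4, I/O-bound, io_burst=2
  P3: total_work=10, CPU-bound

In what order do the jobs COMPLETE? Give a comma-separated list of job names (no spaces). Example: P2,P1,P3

Answer: P2,P1,P3

Derivation:
t=0-3: P1@Q0 runs 3, rem=6, quantum used, demote→Q1. Q0=[P2,P3] Q1=[P1] Q2=[]
t=3-5: P2@Q0 runs 2, rem=2, I/O yield, promote→Q0. Q0=[P3,P2] Q1=[P1] Q2=[]
t=5-8: P3@Q0 runs 3, rem=7, quantum used, demote→Q1. Q0=[P2] Q1=[P1,P3] Q2=[]
t=8-10: P2@Q0 runs 2, rem=0, completes. Q0=[] Q1=[P1,P3] Q2=[]
t=10-15: P1@Q1 runs 5, rem=1, quantum used, demote→Q2. Q0=[] Q1=[P3] Q2=[P1]
t=15-20: P3@Q1 runs 5, rem=2, quantum used, demote→Q2. Q0=[] Q1=[] Q2=[P1,P3]
t=20-21: P1@Q2 runs 1, rem=0, completes. Q0=[] Q1=[] Q2=[P3]
t=21-23: P3@Q2 runs 2, rem=0, completes. Q0=[] Q1=[] Q2=[]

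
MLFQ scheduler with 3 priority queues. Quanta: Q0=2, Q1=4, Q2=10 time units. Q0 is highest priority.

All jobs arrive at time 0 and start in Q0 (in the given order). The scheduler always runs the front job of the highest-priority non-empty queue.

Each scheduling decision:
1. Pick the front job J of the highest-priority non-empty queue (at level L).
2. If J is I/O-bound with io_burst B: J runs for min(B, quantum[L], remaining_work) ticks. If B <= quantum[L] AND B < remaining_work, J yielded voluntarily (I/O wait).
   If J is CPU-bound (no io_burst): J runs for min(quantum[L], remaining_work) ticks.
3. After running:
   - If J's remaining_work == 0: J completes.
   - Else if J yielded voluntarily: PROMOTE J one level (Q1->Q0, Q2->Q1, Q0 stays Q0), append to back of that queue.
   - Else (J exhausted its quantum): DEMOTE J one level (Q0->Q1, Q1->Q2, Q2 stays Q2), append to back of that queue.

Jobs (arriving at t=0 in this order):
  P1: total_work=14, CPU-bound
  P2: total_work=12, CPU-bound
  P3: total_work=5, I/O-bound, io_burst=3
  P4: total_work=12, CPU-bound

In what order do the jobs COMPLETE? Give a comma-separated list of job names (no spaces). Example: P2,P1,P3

t=0-2: P1@Q0 runs 2, rem=12, quantum used, demote→Q1. Q0=[P2,P3,P4] Q1=[P1] Q2=[]
t=2-4: P2@Q0 runs 2, rem=10, quantum used, demote→Q1. Q0=[P3,P4] Q1=[P1,P2] Q2=[]
t=4-6: P3@Q0 runs 2, rem=3, quantum used, demote→Q1. Q0=[P4] Q1=[P1,P2,P3] Q2=[]
t=6-8: P4@Q0 runs 2, rem=10, quantum used, demote→Q1. Q0=[] Q1=[P1,P2,P3,P4] Q2=[]
t=8-12: P1@Q1 runs 4, rem=8, quantum used, demote→Q2. Q0=[] Q1=[P2,P3,P4] Q2=[P1]
t=12-16: P2@Q1 runs 4, rem=6, quantum used, demote→Q2. Q0=[] Q1=[P3,P4] Q2=[P1,P2]
t=16-19: P3@Q1 runs 3, rem=0, completes. Q0=[] Q1=[P4] Q2=[P1,P2]
t=19-23: P4@Q1 runs 4, rem=6, quantum used, demote→Q2. Q0=[] Q1=[] Q2=[P1,P2,P4]
t=23-31: P1@Q2 runs 8, rem=0, completes. Q0=[] Q1=[] Q2=[P2,P4]
t=31-37: P2@Q2 runs 6, rem=0, completes. Q0=[] Q1=[] Q2=[P4]
t=37-43: P4@Q2 runs 6, rem=0, completes. Q0=[] Q1=[] Q2=[]

Answer: P3,P1,P2,P4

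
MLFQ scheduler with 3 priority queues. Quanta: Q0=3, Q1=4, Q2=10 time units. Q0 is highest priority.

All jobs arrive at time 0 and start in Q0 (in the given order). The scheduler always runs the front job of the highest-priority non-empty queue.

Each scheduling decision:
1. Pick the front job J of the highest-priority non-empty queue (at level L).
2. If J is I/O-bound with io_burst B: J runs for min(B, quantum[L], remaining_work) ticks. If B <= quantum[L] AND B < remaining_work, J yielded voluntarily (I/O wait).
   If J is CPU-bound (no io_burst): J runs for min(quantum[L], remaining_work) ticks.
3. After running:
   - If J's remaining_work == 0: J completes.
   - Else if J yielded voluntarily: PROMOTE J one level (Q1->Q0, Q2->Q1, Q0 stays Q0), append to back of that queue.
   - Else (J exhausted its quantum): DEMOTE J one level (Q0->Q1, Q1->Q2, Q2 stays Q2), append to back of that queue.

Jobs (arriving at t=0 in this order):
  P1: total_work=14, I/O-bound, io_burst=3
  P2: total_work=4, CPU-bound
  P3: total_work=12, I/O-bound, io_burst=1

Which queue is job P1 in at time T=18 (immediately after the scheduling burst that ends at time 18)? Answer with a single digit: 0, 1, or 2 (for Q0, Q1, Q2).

Answer: 0

Derivation:
t=0-3: P1@Q0 runs 3, rem=11, I/O yield, promote→Q0. Q0=[P2,P3,P1] Q1=[] Q2=[]
t=3-6: P2@Q0 runs 3, rem=1, quantum used, demote→Q1. Q0=[P3,P1] Q1=[P2] Q2=[]
t=6-7: P3@Q0 runs 1, rem=11, I/O yield, promote→Q0. Q0=[P1,P3] Q1=[P2] Q2=[]
t=7-10: P1@Q0 runs 3, rem=8, I/O yield, promote→Q0. Q0=[P3,P1] Q1=[P2] Q2=[]
t=10-11: P3@Q0 runs 1, rem=10, I/O yield, promote→Q0. Q0=[P1,P3] Q1=[P2] Q2=[]
t=11-14: P1@Q0 runs 3, rem=5, I/O yield, promote→Q0. Q0=[P3,P1] Q1=[P2] Q2=[]
t=14-15: P3@Q0 runs 1, rem=9, I/O yield, promote→Q0. Q0=[P1,P3] Q1=[P2] Q2=[]
t=15-18: P1@Q0 runs 3, rem=2, I/O yield, promote→Q0. Q0=[P3,P1] Q1=[P2] Q2=[]
t=18-19: P3@Q0 runs 1, rem=8, I/O yield, promote→Q0. Q0=[P1,P3] Q1=[P2] Q2=[]
t=19-21: P1@Q0 runs 2, rem=0, completes. Q0=[P3] Q1=[P2] Q2=[]
t=21-22: P3@Q0 runs 1, rem=7, I/O yield, promote→Q0. Q0=[P3] Q1=[P2] Q2=[]
t=22-23: P3@Q0 runs 1, rem=6, I/O yield, promote→Q0. Q0=[P3] Q1=[P2] Q2=[]
t=23-24: P3@Q0 runs 1, rem=5, I/O yield, promote→Q0. Q0=[P3] Q1=[P2] Q2=[]
t=24-25: P3@Q0 runs 1, rem=4, I/O yield, promote→Q0. Q0=[P3] Q1=[P2] Q2=[]
t=25-26: P3@Q0 runs 1, rem=3, I/O yield, promote→Q0. Q0=[P3] Q1=[P2] Q2=[]
t=26-27: P3@Q0 runs 1, rem=2, I/O yield, promote→Q0. Q0=[P3] Q1=[P2] Q2=[]
t=27-28: P3@Q0 runs 1, rem=1, I/O yield, promote→Q0. Q0=[P3] Q1=[P2] Q2=[]
t=28-29: P3@Q0 runs 1, rem=0, completes. Q0=[] Q1=[P2] Q2=[]
t=29-30: P2@Q1 runs 1, rem=0, completes. Q0=[] Q1=[] Q2=[]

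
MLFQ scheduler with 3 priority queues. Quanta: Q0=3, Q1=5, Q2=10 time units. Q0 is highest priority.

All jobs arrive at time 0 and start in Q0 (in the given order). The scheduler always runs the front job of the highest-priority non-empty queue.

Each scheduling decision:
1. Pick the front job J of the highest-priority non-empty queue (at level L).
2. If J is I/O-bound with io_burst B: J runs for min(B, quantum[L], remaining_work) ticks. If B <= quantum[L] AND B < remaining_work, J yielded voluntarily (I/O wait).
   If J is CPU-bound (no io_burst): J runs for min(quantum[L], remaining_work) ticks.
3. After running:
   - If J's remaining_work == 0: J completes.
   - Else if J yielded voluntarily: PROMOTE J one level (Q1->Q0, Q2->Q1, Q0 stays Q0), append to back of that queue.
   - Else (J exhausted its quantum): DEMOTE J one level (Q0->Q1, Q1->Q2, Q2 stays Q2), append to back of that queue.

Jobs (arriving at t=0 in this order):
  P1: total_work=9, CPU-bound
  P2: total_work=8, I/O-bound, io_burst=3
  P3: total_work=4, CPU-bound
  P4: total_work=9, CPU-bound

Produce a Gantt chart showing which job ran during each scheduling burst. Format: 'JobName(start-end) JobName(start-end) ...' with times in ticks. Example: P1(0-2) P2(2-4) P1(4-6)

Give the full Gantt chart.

Answer: P1(0-3) P2(3-6) P3(6-9) P4(9-12) P2(12-15) P2(15-17) P1(17-22) P3(22-23) P4(23-28) P1(28-29) P4(29-30)

Derivation:
t=0-3: P1@Q0 runs 3, rem=6, quantum used, demote→Q1. Q0=[P2,P3,P4] Q1=[P1] Q2=[]
t=3-6: P2@Q0 runs 3, rem=5, I/O yield, promote→Q0. Q0=[P3,P4,P2] Q1=[P1] Q2=[]
t=6-9: P3@Q0 runs 3, rem=1, quantum used, demote→Q1. Q0=[P4,P2] Q1=[P1,P3] Q2=[]
t=9-12: P4@Q0 runs 3, rem=6, quantum used, demote→Q1. Q0=[P2] Q1=[P1,P3,P4] Q2=[]
t=12-15: P2@Q0 runs 3, rem=2, I/O yield, promote→Q0. Q0=[P2] Q1=[P1,P3,P4] Q2=[]
t=15-17: P2@Q0 runs 2, rem=0, completes. Q0=[] Q1=[P1,P3,P4] Q2=[]
t=17-22: P1@Q1 runs 5, rem=1, quantum used, demote→Q2. Q0=[] Q1=[P3,P4] Q2=[P1]
t=22-23: P3@Q1 runs 1, rem=0, completes. Q0=[] Q1=[P4] Q2=[P1]
t=23-28: P4@Q1 runs 5, rem=1, quantum used, demote→Q2. Q0=[] Q1=[] Q2=[P1,P4]
t=28-29: P1@Q2 runs 1, rem=0, completes. Q0=[] Q1=[] Q2=[P4]
t=29-30: P4@Q2 runs 1, rem=0, completes. Q0=[] Q1=[] Q2=[]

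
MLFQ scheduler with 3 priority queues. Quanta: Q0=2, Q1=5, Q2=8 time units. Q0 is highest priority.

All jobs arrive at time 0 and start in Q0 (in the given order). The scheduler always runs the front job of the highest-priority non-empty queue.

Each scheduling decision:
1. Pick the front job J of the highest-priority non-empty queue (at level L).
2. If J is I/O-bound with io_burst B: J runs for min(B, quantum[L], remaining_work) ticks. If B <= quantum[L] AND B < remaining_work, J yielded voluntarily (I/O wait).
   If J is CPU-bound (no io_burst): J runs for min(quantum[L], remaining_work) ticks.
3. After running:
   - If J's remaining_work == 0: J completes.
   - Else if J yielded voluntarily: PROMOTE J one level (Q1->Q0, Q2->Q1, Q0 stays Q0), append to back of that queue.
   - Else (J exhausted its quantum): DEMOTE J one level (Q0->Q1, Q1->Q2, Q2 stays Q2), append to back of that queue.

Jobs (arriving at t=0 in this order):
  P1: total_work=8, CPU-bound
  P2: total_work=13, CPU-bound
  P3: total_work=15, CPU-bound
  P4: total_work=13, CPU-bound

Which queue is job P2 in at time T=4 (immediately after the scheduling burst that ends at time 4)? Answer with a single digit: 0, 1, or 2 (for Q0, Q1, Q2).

t=0-2: P1@Q0 runs 2, rem=6, quantum used, demote→Q1. Q0=[P2,P3,P4] Q1=[P1] Q2=[]
t=2-4: P2@Q0 runs 2, rem=11, quantum used, demote→Q1. Q0=[P3,P4] Q1=[P1,P2] Q2=[]
t=4-6: P3@Q0 runs 2, rem=13, quantum used, demote→Q1. Q0=[P4] Q1=[P1,P2,P3] Q2=[]
t=6-8: P4@Q0 runs 2, rem=11, quantum used, demote→Q1. Q0=[] Q1=[P1,P2,P3,P4] Q2=[]
t=8-13: P1@Q1 runs 5, rem=1, quantum used, demote→Q2. Q0=[] Q1=[P2,P3,P4] Q2=[P1]
t=13-18: P2@Q1 runs 5, rem=6, quantum used, demote→Q2. Q0=[] Q1=[P3,P4] Q2=[P1,P2]
t=18-23: P3@Q1 runs 5, rem=8, quantum used, demote→Q2. Q0=[] Q1=[P4] Q2=[P1,P2,P3]
t=23-28: P4@Q1 runs 5, rem=6, quantum used, demote→Q2. Q0=[] Q1=[] Q2=[P1,P2,P3,P4]
t=28-29: P1@Q2 runs 1, rem=0, completes. Q0=[] Q1=[] Q2=[P2,P3,P4]
t=29-35: P2@Q2 runs 6, rem=0, completes. Q0=[] Q1=[] Q2=[P3,P4]
t=35-43: P3@Q2 runs 8, rem=0, completes. Q0=[] Q1=[] Q2=[P4]
t=43-49: P4@Q2 runs 6, rem=0, completes. Q0=[] Q1=[] Q2=[]

Answer: 1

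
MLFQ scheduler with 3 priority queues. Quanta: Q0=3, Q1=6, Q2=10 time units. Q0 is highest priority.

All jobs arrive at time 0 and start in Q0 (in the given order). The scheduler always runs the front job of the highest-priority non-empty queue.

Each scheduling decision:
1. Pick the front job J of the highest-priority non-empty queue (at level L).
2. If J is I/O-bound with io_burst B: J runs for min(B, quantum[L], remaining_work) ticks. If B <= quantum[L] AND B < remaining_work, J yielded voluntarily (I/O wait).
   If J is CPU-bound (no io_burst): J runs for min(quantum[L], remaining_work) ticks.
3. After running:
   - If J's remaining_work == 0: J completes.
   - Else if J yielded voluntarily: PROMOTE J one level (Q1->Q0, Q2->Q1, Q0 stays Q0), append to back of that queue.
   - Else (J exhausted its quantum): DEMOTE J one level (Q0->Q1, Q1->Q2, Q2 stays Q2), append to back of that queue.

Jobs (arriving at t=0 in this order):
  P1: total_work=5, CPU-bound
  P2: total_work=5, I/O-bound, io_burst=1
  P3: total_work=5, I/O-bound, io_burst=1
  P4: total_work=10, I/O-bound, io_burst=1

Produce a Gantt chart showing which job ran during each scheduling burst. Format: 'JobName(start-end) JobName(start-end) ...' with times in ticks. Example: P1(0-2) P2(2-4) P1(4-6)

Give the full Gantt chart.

t=0-3: P1@Q0 runs 3, rem=2, quantum used, demote→Q1. Q0=[P2,P3,P4] Q1=[P1] Q2=[]
t=3-4: P2@Q0 runs 1, rem=4, I/O yield, promote→Q0. Q0=[P3,P4,P2] Q1=[P1] Q2=[]
t=4-5: P3@Q0 runs 1, rem=4, I/O yield, promote→Q0. Q0=[P4,P2,P3] Q1=[P1] Q2=[]
t=5-6: P4@Q0 runs 1, rem=9, I/O yield, promote→Q0. Q0=[P2,P3,P4] Q1=[P1] Q2=[]
t=6-7: P2@Q0 runs 1, rem=3, I/O yield, promote→Q0. Q0=[P3,P4,P2] Q1=[P1] Q2=[]
t=7-8: P3@Q0 runs 1, rem=3, I/O yield, promote→Q0. Q0=[P4,P2,P3] Q1=[P1] Q2=[]
t=8-9: P4@Q0 runs 1, rem=8, I/O yield, promote→Q0. Q0=[P2,P3,P4] Q1=[P1] Q2=[]
t=9-10: P2@Q0 runs 1, rem=2, I/O yield, promote→Q0. Q0=[P3,P4,P2] Q1=[P1] Q2=[]
t=10-11: P3@Q0 runs 1, rem=2, I/O yield, promote→Q0. Q0=[P4,P2,P3] Q1=[P1] Q2=[]
t=11-12: P4@Q0 runs 1, rem=7, I/O yield, promote→Q0. Q0=[P2,P3,P4] Q1=[P1] Q2=[]
t=12-13: P2@Q0 runs 1, rem=1, I/O yield, promote→Q0. Q0=[P3,P4,P2] Q1=[P1] Q2=[]
t=13-14: P3@Q0 runs 1, rem=1, I/O yield, promote→Q0. Q0=[P4,P2,P3] Q1=[P1] Q2=[]
t=14-15: P4@Q0 runs 1, rem=6, I/O yield, promote→Q0. Q0=[P2,P3,P4] Q1=[P1] Q2=[]
t=15-16: P2@Q0 runs 1, rem=0, completes. Q0=[P3,P4] Q1=[P1] Q2=[]
t=16-17: P3@Q0 runs 1, rem=0, completes. Q0=[P4] Q1=[P1] Q2=[]
t=17-18: P4@Q0 runs 1, rem=5, I/O yield, promote→Q0. Q0=[P4] Q1=[P1] Q2=[]
t=18-19: P4@Q0 runs 1, rem=4, I/O yield, promote→Q0. Q0=[P4] Q1=[P1] Q2=[]
t=19-20: P4@Q0 runs 1, rem=3, I/O yield, promote→Q0. Q0=[P4] Q1=[P1] Q2=[]
t=20-21: P4@Q0 runs 1, rem=2, I/O yield, promote→Q0. Q0=[P4] Q1=[P1] Q2=[]
t=21-22: P4@Q0 runs 1, rem=1, I/O yield, promote→Q0. Q0=[P4] Q1=[P1] Q2=[]
t=22-23: P4@Q0 runs 1, rem=0, completes. Q0=[] Q1=[P1] Q2=[]
t=23-25: P1@Q1 runs 2, rem=0, completes. Q0=[] Q1=[] Q2=[]

Answer: P1(0-3) P2(3-4) P3(4-5) P4(5-6) P2(6-7) P3(7-8) P4(8-9) P2(9-10) P3(10-11) P4(11-12) P2(12-13) P3(13-14) P4(14-15) P2(15-16) P3(16-17) P4(17-18) P4(18-19) P4(19-20) P4(20-21) P4(21-22) P4(22-23) P1(23-25)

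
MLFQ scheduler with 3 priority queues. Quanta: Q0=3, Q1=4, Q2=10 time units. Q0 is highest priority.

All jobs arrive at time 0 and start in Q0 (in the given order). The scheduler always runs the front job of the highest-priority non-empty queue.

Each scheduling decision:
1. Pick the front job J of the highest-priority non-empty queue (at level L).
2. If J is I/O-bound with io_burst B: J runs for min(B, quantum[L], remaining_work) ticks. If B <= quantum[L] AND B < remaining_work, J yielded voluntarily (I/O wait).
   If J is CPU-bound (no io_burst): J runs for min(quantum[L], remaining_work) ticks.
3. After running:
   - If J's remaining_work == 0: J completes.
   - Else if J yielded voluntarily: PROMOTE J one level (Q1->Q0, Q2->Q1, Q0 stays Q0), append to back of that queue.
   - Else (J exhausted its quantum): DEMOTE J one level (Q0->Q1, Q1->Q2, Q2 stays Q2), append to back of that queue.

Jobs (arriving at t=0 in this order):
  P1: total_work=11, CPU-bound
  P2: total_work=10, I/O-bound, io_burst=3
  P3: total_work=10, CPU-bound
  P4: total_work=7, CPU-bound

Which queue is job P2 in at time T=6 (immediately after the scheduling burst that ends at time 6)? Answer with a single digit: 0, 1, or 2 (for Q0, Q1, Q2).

Answer: 0

Derivation:
t=0-3: P1@Q0 runs 3, rem=8, quantum used, demote→Q1. Q0=[P2,P3,P4] Q1=[P1] Q2=[]
t=3-6: P2@Q0 runs 3, rem=7, I/O yield, promote→Q0. Q0=[P3,P4,P2] Q1=[P1] Q2=[]
t=6-9: P3@Q0 runs 3, rem=7, quantum used, demote→Q1. Q0=[P4,P2] Q1=[P1,P3] Q2=[]
t=9-12: P4@Q0 runs 3, rem=4, quantum used, demote→Q1. Q0=[P2] Q1=[P1,P3,P4] Q2=[]
t=12-15: P2@Q0 runs 3, rem=4, I/O yield, promote→Q0. Q0=[P2] Q1=[P1,P3,P4] Q2=[]
t=15-18: P2@Q0 runs 3, rem=1, I/O yield, promote→Q0. Q0=[P2] Q1=[P1,P3,P4] Q2=[]
t=18-19: P2@Q0 runs 1, rem=0, completes. Q0=[] Q1=[P1,P3,P4] Q2=[]
t=19-23: P1@Q1 runs 4, rem=4, quantum used, demote→Q2. Q0=[] Q1=[P3,P4] Q2=[P1]
t=23-27: P3@Q1 runs 4, rem=3, quantum used, demote→Q2. Q0=[] Q1=[P4] Q2=[P1,P3]
t=27-31: P4@Q1 runs 4, rem=0, completes. Q0=[] Q1=[] Q2=[P1,P3]
t=31-35: P1@Q2 runs 4, rem=0, completes. Q0=[] Q1=[] Q2=[P3]
t=35-38: P3@Q2 runs 3, rem=0, completes. Q0=[] Q1=[] Q2=[]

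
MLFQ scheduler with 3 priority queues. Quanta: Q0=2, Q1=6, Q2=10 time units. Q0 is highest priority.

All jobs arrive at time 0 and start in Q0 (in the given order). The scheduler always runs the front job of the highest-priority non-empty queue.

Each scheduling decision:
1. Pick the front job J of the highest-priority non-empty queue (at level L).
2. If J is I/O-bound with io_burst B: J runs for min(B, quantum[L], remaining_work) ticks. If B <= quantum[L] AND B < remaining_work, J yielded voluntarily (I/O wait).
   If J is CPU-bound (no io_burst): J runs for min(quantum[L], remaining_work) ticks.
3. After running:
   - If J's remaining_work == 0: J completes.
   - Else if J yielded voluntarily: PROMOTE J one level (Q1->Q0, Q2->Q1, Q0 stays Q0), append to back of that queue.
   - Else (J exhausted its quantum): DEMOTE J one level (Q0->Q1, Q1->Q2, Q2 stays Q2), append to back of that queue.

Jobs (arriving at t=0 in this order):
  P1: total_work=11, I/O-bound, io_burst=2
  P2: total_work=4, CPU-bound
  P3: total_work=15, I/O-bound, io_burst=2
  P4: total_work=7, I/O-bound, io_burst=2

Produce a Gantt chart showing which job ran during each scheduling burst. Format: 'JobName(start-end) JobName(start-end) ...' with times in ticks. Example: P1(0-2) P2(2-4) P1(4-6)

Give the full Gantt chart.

t=0-2: P1@Q0 runs 2, rem=9, I/O yield, promote→Q0. Q0=[P2,P3,P4,P1] Q1=[] Q2=[]
t=2-4: P2@Q0 runs 2, rem=2, quantum used, demote→Q1. Q0=[P3,P4,P1] Q1=[P2] Q2=[]
t=4-6: P3@Q0 runs 2, rem=13, I/O yield, promote→Q0. Q0=[P4,P1,P3] Q1=[P2] Q2=[]
t=6-8: P4@Q0 runs 2, rem=5, I/O yield, promote→Q0. Q0=[P1,P3,P4] Q1=[P2] Q2=[]
t=8-10: P1@Q0 runs 2, rem=7, I/O yield, promote→Q0. Q0=[P3,P4,P1] Q1=[P2] Q2=[]
t=10-12: P3@Q0 runs 2, rem=11, I/O yield, promote→Q0. Q0=[P4,P1,P3] Q1=[P2] Q2=[]
t=12-14: P4@Q0 runs 2, rem=3, I/O yield, promote→Q0. Q0=[P1,P3,P4] Q1=[P2] Q2=[]
t=14-16: P1@Q0 runs 2, rem=5, I/O yield, promote→Q0. Q0=[P3,P4,P1] Q1=[P2] Q2=[]
t=16-18: P3@Q0 runs 2, rem=9, I/O yield, promote→Q0. Q0=[P4,P1,P3] Q1=[P2] Q2=[]
t=18-20: P4@Q0 runs 2, rem=1, I/O yield, promote→Q0. Q0=[P1,P3,P4] Q1=[P2] Q2=[]
t=20-22: P1@Q0 runs 2, rem=3, I/O yield, promote→Q0. Q0=[P3,P4,P1] Q1=[P2] Q2=[]
t=22-24: P3@Q0 runs 2, rem=7, I/O yield, promote→Q0. Q0=[P4,P1,P3] Q1=[P2] Q2=[]
t=24-25: P4@Q0 runs 1, rem=0, completes. Q0=[P1,P3] Q1=[P2] Q2=[]
t=25-27: P1@Q0 runs 2, rem=1, I/O yield, promote→Q0. Q0=[P3,P1] Q1=[P2] Q2=[]
t=27-29: P3@Q0 runs 2, rem=5, I/O yield, promote→Q0. Q0=[P1,P3] Q1=[P2] Q2=[]
t=29-30: P1@Q0 runs 1, rem=0, completes. Q0=[P3] Q1=[P2] Q2=[]
t=30-32: P3@Q0 runs 2, rem=3, I/O yield, promote→Q0. Q0=[P3] Q1=[P2] Q2=[]
t=32-34: P3@Q0 runs 2, rem=1, I/O yield, promote→Q0. Q0=[P3] Q1=[P2] Q2=[]
t=34-35: P3@Q0 runs 1, rem=0, completes. Q0=[] Q1=[P2] Q2=[]
t=35-37: P2@Q1 runs 2, rem=0, completes. Q0=[] Q1=[] Q2=[]

Answer: P1(0-2) P2(2-4) P3(4-6) P4(6-8) P1(8-10) P3(10-12) P4(12-14) P1(14-16) P3(16-18) P4(18-20) P1(20-22) P3(22-24) P4(24-25) P1(25-27) P3(27-29) P1(29-30) P3(30-32) P3(32-34) P3(34-35) P2(35-37)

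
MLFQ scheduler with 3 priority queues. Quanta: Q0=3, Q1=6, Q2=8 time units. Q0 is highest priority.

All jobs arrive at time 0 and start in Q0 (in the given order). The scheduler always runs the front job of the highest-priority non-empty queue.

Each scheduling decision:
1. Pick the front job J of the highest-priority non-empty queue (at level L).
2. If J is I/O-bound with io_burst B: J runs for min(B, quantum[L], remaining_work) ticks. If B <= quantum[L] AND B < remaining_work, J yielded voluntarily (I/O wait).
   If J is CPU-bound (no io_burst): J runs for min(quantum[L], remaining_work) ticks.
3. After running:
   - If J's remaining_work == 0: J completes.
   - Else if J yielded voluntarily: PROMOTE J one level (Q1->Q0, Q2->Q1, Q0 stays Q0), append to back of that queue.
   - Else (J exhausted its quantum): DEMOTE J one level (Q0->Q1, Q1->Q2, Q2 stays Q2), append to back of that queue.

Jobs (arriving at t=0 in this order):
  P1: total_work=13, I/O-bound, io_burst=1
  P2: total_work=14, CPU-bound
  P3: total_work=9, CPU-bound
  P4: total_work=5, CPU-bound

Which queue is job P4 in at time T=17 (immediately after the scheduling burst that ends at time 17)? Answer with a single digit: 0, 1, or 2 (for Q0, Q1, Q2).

t=0-1: P1@Q0 runs 1, rem=12, I/O yield, promote→Q0. Q0=[P2,P3,P4,P1] Q1=[] Q2=[]
t=1-4: P2@Q0 runs 3, rem=11, quantum used, demote→Q1. Q0=[P3,P4,P1] Q1=[P2] Q2=[]
t=4-7: P3@Q0 runs 3, rem=6, quantum used, demote→Q1. Q0=[P4,P1] Q1=[P2,P3] Q2=[]
t=7-10: P4@Q0 runs 3, rem=2, quantum used, demote→Q1. Q0=[P1] Q1=[P2,P3,P4] Q2=[]
t=10-11: P1@Q0 runs 1, rem=11, I/O yield, promote→Q0. Q0=[P1] Q1=[P2,P3,P4] Q2=[]
t=11-12: P1@Q0 runs 1, rem=10, I/O yield, promote→Q0. Q0=[P1] Q1=[P2,P3,P4] Q2=[]
t=12-13: P1@Q0 runs 1, rem=9, I/O yield, promote→Q0. Q0=[P1] Q1=[P2,P3,P4] Q2=[]
t=13-14: P1@Q0 runs 1, rem=8, I/O yield, promote→Q0. Q0=[P1] Q1=[P2,P3,P4] Q2=[]
t=14-15: P1@Q0 runs 1, rem=7, I/O yield, promote→Q0. Q0=[P1] Q1=[P2,P3,P4] Q2=[]
t=15-16: P1@Q0 runs 1, rem=6, I/O yield, promote→Q0. Q0=[P1] Q1=[P2,P3,P4] Q2=[]
t=16-17: P1@Q0 runs 1, rem=5, I/O yield, promote→Q0. Q0=[P1] Q1=[P2,P3,P4] Q2=[]
t=17-18: P1@Q0 runs 1, rem=4, I/O yield, promote→Q0. Q0=[P1] Q1=[P2,P3,P4] Q2=[]
t=18-19: P1@Q0 runs 1, rem=3, I/O yield, promote→Q0. Q0=[P1] Q1=[P2,P3,P4] Q2=[]
t=19-20: P1@Q0 runs 1, rem=2, I/O yield, promote→Q0. Q0=[P1] Q1=[P2,P3,P4] Q2=[]
t=20-21: P1@Q0 runs 1, rem=1, I/O yield, promote→Q0. Q0=[P1] Q1=[P2,P3,P4] Q2=[]
t=21-22: P1@Q0 runs 1, rem=0, completes. Q0=[] Q1=[P2,P3,P4] Q2=[]
t=22-28: P2@Q1 runs 6, rem=5, quantum used, demote→Q2. Q0=[] Q1=[P3,P4] Q2=[P2]
t=28-34: P3@Q1 runs 6, rem=0, completes. Q0=[] Q1=[P4] Q2=[P2]
t=34-36: P4@Q1 runs 2, rem=0, completes. Q0=[] Q1=[] Q2=[P2]
t=36-41: P2@Q2 runs 5, rem=0, completes. Q0=[] Q1=[] Q2=[]

Answer: 1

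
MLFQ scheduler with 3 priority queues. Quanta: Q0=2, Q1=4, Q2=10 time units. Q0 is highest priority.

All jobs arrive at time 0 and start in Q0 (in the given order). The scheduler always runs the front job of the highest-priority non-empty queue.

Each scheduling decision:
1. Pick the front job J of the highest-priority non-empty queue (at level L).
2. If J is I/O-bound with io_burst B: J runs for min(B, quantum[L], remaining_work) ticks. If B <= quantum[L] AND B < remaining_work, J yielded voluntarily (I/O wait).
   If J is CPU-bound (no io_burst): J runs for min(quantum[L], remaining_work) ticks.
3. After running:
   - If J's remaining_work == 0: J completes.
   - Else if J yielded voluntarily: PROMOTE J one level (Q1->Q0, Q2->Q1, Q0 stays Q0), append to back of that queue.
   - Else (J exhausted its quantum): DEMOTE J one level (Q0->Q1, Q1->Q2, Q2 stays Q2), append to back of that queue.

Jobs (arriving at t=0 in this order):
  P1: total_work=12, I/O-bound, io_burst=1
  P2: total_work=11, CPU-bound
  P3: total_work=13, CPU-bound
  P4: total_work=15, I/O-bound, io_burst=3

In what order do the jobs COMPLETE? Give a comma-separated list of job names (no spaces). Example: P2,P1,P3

t=0-1: P1@Q0 runs 1, rem=11, I/O yield, promote→Q0. Q0=[P2,P3,P4,P1] Q1=[] Q2=[]
t=1-3: P2@Q0 runs 2, rem=9, quantum used, demote→Q1. Q0=[P3,P4,P1] Q1=[P2] Q2=[]
t=3-5: P3@Q0 runs 2, rem=11, quantum used, demote→Q1. Q0=[P4,P1] Q1=[P2,P3] Q2=[]
t=5-7: P4@Q0 runs 2, rem=13, quantum used, demote→Q1. Q0=[P1] Q1=[P2,P3,P4] Q2=[]
t=7-8: P1@Q0 runs 1, rem=10, I/O yield, promote→Q0. Q0=[P1] Q1=[P2,P3,P4] Q2=[]
t=8-9: P1@Q0 runs 1, rem=9, I/O yield, promote→Q0. Q0=[P1] Q1=[P2,P3,P4] Q2=[]
t=9-10: P1@Q0 runs 1, rem=8, I/O yield, promote→Q0. Q0=[P1] Q1=[P2,P3,P4] Q2=[]
t=10-11: P1@Q0 runs 1, rem=7, I/O yield, promote→Q0. Q0=[P1] Q1=[P2,P3,P4] Q2=[]
t=11-12: P1@Q0 runs 1, rem=6, I/O yield, promote→Q0. Q0=[P1] Q1=[P2,P3,P4] Q2=[]
t=12-13: P1@Q0 runs 1, rem=5, I/O yield, promote→Q0. Q0=[P1] Q1=[P2,P3,P4] Q2=[]
t=13-14: P1@Q0 runs 1, rem=4, I/O yield, promote→Q0. Q0=[P1] Q1=[P2,P3,P4] Q2=[]
t=14-15: P1@Q0 runs 1, rem=3, I/O yield, promote→Q0. Q0=[P1] Q1=[P2,P3,P4] Q2=[]
t=15-16: P1@Q0 runs 1, rem=2, I/O yield, promote→Q0. Q0=[P1] Q1=[P2,P3,P4] Q2=[]
t=16-17: P1@Q0 runs 1, rem=1, I/O yield, promote→Q0. Q0=[P1] Q1=[P2,P3,P4] Q2=[]
t=17-18: P1@Q0 runs 1, rem=0, completes. Q0=[] Q1=[P2,P3,P4] Q2=[]
t=18-22: P2@Q1 runs 4, rem=5, quantum used, demote→Q2. Q0=[] Q1=[P3,P4] Q2=[P2]
t=22-26: P3@Q1 runs 4, rem=7, quantum used, demote→Q2. Q0=[] Q1=[P4] Q2=[P2,P3]
t=26-29: P4@Q1 runs 3, rem=10, I/O yield, promote→Q0. Q0=[P4] Q1=[] Q2=[P2,P3]
t=29-31: P4@Q0 runs 2, rem=8, quantum used, demote→Q1. Q0=[] Q1=[P4] Q2=[P2,P3]
t=31-34: P4@Q1 runs 3, rem=5, I/O yield, promote→Q0. Q0=[P4] Q1=[] Q2=[P2,P3]
t=34-36: P4@Q0 runs 2, rem=3, quantum used, demote→Q1. Q0=[] Q1=[P4] Q2=[P2,P3]
t=36-39: P4@Q1 runs 3, rem=0, completes. Q0=[] Q1=[] Q2=[P2,P3]
t=39-44: P2@Q2 runs 5, rem=0, completes. Q0=[] Q1=[] Q2=[P3]
t=44-51: P3@Q2 runs 7, rem=0, completes. Q0=[] Q1=[] Q2=[]

Answer: P1,P4,P2,P3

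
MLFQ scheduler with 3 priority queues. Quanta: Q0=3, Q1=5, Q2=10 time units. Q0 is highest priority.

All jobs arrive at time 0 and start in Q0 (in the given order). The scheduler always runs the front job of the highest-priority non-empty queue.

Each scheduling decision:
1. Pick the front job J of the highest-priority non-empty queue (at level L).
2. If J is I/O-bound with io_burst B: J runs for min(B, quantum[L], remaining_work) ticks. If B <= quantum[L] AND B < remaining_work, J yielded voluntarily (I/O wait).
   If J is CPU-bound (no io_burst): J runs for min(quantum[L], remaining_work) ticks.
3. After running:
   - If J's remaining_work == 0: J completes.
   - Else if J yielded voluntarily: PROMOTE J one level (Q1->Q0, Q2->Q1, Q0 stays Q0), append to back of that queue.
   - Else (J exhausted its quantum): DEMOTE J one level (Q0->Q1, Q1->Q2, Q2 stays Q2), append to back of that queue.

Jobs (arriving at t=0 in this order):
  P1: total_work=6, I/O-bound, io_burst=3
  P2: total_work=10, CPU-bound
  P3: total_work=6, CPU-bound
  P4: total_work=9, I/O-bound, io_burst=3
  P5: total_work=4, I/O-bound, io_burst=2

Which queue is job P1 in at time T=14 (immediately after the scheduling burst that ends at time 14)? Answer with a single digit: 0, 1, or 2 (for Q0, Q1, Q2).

Answer: 0

Derivation:
t=0-3: P1@Q0 runs 3, rem=3, I/O yield, promote→Q0. Q0=[P2,P3,P4,P5,P1] Q1=[] Q2=[]
t=3-6: P2@Q0 runs 3, rem=7, quantum used, demote→Q1. Q0=[P3,P4,P5,P1] Q1=[P2] Q2=[]
t=6-9: P3@Q0 runs 3, rem=3, quantum used, demote→Q1. Q0=[P4,P5,P1] Q1=[P2,P3] Q2=[]
t=9-12: P4@Q0 runs 3, rem=6, I/O yield, promote→Q0. Q0=[P5,P1,P4] Q1=[P2,P3] Q2=[]
t=12-14: P5@Q0 runs 2, rem=2, I/O yield, promote→Q0. Q0=[P1,P4,P5] Q1=[P2,P3] Q2=[]
t=14-17: P1@Q0 runs 3, rem=0, completes. Q0=[P4,P5] Q1=[P2,P3] Q2=[]
t=17-20: P4@Q0 runs 3, rem=3, I/O yield, promote→Q0. Q0=[P5,P4] Q1=[P2,P3] Q2=[]
t=20-22: P5@Q0 runs 2, rem=0, completes. Q0=[P4] Q1=[P2,P3] Q2=[]
t=22-25: P4@Q0 runs 3, rem=0, completes. Q0=[] Q1=[P2,P3] Q2=[]
t=25-30: P2@Q1 runs 5, rem=2, quantum used, demote→Q2. Q0=[] Q1=[P3] Q2=[P2]
t=30-33: P3@Q1 runs 3, rem=0, completes. Q0=[] Q1=[] Q2=[P2]
t=33-35: P2@Q2 runs 2, rem=0, completes. Q0=[] Q1=[] Q2=[]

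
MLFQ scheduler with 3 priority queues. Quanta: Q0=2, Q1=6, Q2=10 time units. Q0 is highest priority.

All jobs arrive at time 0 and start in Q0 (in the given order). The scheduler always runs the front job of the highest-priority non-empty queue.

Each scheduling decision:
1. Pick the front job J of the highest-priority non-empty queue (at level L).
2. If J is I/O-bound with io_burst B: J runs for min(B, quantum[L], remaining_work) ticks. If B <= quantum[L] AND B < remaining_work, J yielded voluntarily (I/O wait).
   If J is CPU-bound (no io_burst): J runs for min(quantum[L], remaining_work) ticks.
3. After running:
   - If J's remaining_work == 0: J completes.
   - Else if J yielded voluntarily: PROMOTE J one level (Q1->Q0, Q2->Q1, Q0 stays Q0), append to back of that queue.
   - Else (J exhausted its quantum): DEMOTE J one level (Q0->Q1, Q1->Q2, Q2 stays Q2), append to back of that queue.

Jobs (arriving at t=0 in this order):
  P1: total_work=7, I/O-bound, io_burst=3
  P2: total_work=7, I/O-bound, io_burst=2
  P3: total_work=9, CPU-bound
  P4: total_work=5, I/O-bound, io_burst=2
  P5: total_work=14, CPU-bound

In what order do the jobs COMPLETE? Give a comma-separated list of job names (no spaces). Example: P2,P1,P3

t=0-2: P1@Q0 runs 2, rem=5, quantum used, demote→Q1. Q0=[P2,P3,P4,P5] Q1=[P1] Q2=[]
t=2-4: P2@Q0 runs 2, rem=5, I/O yield, promote→Q0. Q0=[P3,P4,P5,P2] Q1=[P1] Q2=[]
t=4-6: P3@Q0 runs 2, rem=7, quantum used, demote→Q1. Q0=[P4,P5,P2] Q1=[P1,P3] Q2=[]
t=6-8: P4@Q0 runs 2, rem=3, I/O yield, promote→Q0. Q0=[P5,P2,P4] Q1=[P1,P3] Q2=[]
t=8-10: P5@Q0 runs 2, rem=12, quantum used, demote→Q1. Q0=[P2,P4] Q1=[P1,P3,P5] Q2=[]
t=10-12: P2@Q0 runs 2, rem=3, I/O yield, promote→Q0. Q0=[P4,P2] Q1=[P1,P3,P5] Q2=[]
t=12-14: P4@Q0 runs 2, rem=1, I/O yield, promote→Q0. Q0=[P2,P4] Q1=[P1,P3,P5] Q2=[]
t=14-16: P2@Q0 runs 2, rem=1, I/O yield, promote→Q0. Q0=[P4,P2] Q1=[P1,P3,P5] Q2=[]
t=16-17: P4@Q0 runs 1, rem=0, completes. Q0=[P2] Q1=[P1,P3,P5] Q2=[]
t=17-18: P2@Q0 runs 1, rem=0, completes. Q0=[] Q1=[P1,P3,P5] Q2=[]
t=18-21: P1@Q1 runs 3, rem=2, I/O yield, promote→Q0. Q0=[P1] Q1=[P3,P5] Q2=[]
t=21-23: P1@Q0 runs 2, rem=0, completes. Q0=[] Q1=[P3,P5] Q2=[]
t=23-29: P3@Q1 runs 6, rem=1, quantum used, demote→Q2. Q0=[] Q1=[P5] Q2=[P3]
t=29-35: P5@Q1 runs 6, rem=6, quantum used, demote→Q2. Q0=[] Q1=[] Q2=[P3,P5]
t=35-36: P3@Q2 runs 1, rem=0, completes. Q0=[] Q1=[] Q2=[P5]
t=36-42: P5@Q2 runs 6, rem=0, completes. Q0=[] Q1=[] Q2=[]

Answer: P4,P2,P1,P3,P5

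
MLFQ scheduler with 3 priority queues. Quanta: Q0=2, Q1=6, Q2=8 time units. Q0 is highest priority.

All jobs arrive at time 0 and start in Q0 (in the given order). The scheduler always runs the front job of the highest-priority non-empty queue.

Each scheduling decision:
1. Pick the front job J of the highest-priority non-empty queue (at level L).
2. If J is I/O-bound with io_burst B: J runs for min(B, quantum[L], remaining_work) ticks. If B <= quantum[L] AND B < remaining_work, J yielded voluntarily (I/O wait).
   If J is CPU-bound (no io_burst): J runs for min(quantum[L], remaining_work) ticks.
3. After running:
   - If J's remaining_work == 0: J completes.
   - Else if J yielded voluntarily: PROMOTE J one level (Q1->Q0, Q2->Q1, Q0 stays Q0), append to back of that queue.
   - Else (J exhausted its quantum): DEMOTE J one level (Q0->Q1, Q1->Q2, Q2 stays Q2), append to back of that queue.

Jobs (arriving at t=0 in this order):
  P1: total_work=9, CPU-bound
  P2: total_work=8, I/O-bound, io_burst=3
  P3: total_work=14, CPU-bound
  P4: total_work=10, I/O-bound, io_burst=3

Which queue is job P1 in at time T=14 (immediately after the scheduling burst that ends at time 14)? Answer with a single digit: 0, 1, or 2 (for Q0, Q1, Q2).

t=0-2: P1@Q0 runs 2, rem=7, quantum used, demote→Q1. Q0=[P2,P3,P4] Q1=[P1] Q2=[]
t=2-4: P2@Q0 runs 2, rem=6, quantum used, demote→Q1. Q0=[P3,P4] Q1=[P1,P2] Q2=[]
t=4-6: P3@Q0 runs 2, rem=12, quantum used, demote→Q1. Q0=[P4] Q1=[P1,P2,P3] Q2=[]
t=6-8: P4@Q0 runs 2, rem=8, quantum used, demote→Q1. Q0=[] Q1=[P1,P2,P3,P4] Q2=[]
t=8-14: P1@Q1 runs 6, rem=1, quantum used, demote→Q2. Q0=[] Q1=[P2,P3,P4] Q2=[P1]
t=14-17: P2@Q1 runs 3, rem=3, I/O yield, promote→Q0. Q0=[P2] Q1=[P3,P4] Q2=[P1]
t=17-19: P2@Q0 runs 2, rem=1, quantum used, demote→Q1. Q0=[] Q1=[P3,P4,P2] Q2=[P1]
t=19-25: P3@Q1 runs 6, rem=6, quantum used, demote→Q2. Q0=[] Q1=[P4,P2] Q2=[P1,P3]
t=25-28: P4@Q1 runs 3, rem=5, I/O yield, promote→Q0. Q0=[P4] Q1=[P2] Q2=[P1,P3]
t=28-30: P4@Q0 runs 2, rem=3, quantum used, demote→Q1. Q0=[] Q1=[P2,P4] Q2=[P1,P3]
t=30-31: P2@Q1 runs 1, rem=0, completes. Q0=[] Q1=[P4] Q2=[P1,P3]
t=31-34: P4@Q1 runs 3, rem=0, completes. Q0=[] Q1=[] Q2=[P1,P3]
t=34-35: P1@Q2 runs 1, rem=0, completes. Q0=[] Q1=[] Q2=[P3]
t=35-41: P3@Q2 runs 6, rem=0, completes. Q0=[] Q1=[] Q2=[]

Answer: 2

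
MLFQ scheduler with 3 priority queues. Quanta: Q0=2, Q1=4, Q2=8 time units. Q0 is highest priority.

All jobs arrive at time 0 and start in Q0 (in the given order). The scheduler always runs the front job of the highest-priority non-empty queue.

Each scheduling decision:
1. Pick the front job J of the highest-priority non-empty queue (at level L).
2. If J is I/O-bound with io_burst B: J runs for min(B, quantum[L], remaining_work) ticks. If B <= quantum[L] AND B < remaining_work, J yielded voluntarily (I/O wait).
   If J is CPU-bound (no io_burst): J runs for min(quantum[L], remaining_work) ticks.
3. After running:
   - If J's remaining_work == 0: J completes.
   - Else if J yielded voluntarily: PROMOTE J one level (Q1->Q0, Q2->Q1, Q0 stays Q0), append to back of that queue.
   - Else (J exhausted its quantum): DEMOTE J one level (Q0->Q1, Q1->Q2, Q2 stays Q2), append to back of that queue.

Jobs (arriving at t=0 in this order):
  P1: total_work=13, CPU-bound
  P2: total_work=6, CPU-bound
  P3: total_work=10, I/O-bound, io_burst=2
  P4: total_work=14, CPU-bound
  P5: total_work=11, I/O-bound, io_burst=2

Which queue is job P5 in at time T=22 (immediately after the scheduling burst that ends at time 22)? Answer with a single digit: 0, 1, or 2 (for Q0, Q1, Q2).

t=0-2: P1@Q0 runs 2, rem=11, quantum used, demote→Q1. Q0=[P2,P3,P4,P5] Q1=[P1] Q2=[]
t=2-4: P2@Q0 runs 2, rem=4, quantum used, demote→Q1. Q0=[P3,P4,P5] Q1=[P1,P2] Q2=[]
t=4-6: P3@Q0 runs 2, rem=8, I/O yield, promote→Q0. Q0=[P4,P5,P3] Q1=[P1,P2] Q2=[]
t=6-8: P4@Q0 runs 2, rem=12, quantum used, demote→Q1. Q0=[P5,P3] Q1=[P1,P2,P4] Q2=[]
t=8-10: P5@Q0 runs 2, rem=9, I/O yield, promote→Q0. Q0=[P3,P5] Q1=[P1,P2,P4] Q2=[]
t=10-12: P3@Q0 runs 2, rem=6, I/O yield, promote→Q0. Q0=[P5,P3] Q1=[P1,P2,P4] Q2=[]
t=12-14: P5@Q0 runs 2, rem=7, I/O yield, promote→Q0. Q0=[P3,P5] Q1=[P1,P2,P4] Q2=[]
t=14-16: P3@Q0 runs 2, rem=4, I/O yield, promote→Q0. Q0=[P5,P3] Q1=[P1,P2,P4] Q2=[]
t=16-18: P5@Q0 runs 2, rem=5, I/O yield, promote→Q0. Q0=[P3,P5] Q1=[P1,P2,P4] Q2=[]
t=18-20: P3@Q0 runs 2, rem=2, I/O yield, promote→Q0. Q0=[P5,P3] Q1=[P1,P2,P4] Q2=[]
t=20-22: P5@Q0 runs 2, rem=3, I/O yield, promote→Q0. Q0=[P3,P5] Q1=[P1,P2,P4] Q2=[]
t=22-24: P3@Q0 runs 2, rem=0, completes. Q0=[P5] Q1=[P1,P2,P4] Q2=[]
t=24-26: P5@Q0 runs 2, rem=1, I/O yield, promote→Q0. Q0=[P5] Q1=[P1,P2,P4] Q2=[]
t=26-27: P5@Q0 runs 1, rem=0, completes. Q0=[] Q1=[P1,P2,P4] Q2=[]
t=27-31: P1@Q1 runs 4, rem=7, quantum used, demote→Q2. Q0=[] Q1=[P2,P4] Q2=[P1]
t=31-35: P2@Q1 runs 4, rem=0, completes. Q0=[] Q1=[P4] Q2=[P1]
t=35-39: P4@Q1 runs 4, rem=8, quantum used, demote→Q2. Q0=[] Q1=[] Q2=[P1,P4]
t=39-46: P1@Q2 runs 7, rem=0, completes. Q0=[] Q1=[] Q2=[P4]
t=46-54: P4@Q2 runs 8, rem=0, completes. Q0=[] Q1=[] Q2=[]

Answer: 0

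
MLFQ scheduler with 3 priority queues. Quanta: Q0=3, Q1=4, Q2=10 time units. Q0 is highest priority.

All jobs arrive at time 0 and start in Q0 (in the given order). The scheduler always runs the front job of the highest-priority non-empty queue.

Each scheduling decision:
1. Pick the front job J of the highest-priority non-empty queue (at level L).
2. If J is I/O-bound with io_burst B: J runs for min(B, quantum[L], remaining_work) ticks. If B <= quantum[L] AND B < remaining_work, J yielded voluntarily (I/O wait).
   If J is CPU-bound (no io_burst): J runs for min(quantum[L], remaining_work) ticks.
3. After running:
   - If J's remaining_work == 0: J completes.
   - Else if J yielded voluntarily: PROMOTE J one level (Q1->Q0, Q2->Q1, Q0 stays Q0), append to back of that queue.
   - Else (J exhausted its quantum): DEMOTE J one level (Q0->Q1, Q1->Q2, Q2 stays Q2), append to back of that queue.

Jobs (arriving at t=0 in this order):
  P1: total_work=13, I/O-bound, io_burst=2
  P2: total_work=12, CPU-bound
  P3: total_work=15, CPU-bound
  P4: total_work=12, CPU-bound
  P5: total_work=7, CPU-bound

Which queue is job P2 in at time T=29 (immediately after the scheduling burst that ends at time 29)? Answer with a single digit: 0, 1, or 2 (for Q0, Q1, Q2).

t=0-2: P1@Q0 runs 2, rem=11, I/O yield, promote→Q0. Q0=[P2,P3,P4,P5,P1] Q1=[] Q2=[]
t=2-5: P2@Q0 runs 3, rem=9, quantum used, demote→Q1. Q0=[P3,P4,P5,P1] Q1=[P2] Q2=[]
t=5-8: P3@Q0 runs 3, rem=12, quantum used, demote→Q1. Q0=[P4,P5,P1] Q1=[P2,P3] Q2=[]
t=8-11: P4@Q0 runs 3, rem=9, quantum used, demote→Q1. Q0=[P5,P1] Q1=[P2,P3,P4] Q2=[]
t=11-14: P5@Q0 runs 3, rem=4, quantum used, demote→Q1. Q0=[P1] Q1=[P2,P3,P4,P5] Q2=[]
t=14-16: P1@Q0 runs 2, rem=9, I/O yield, promote→Q0. Q0=[P1] Q1=[P2,P3,P4,P5] Q2=[]
t=16-18: P1@Q0 runs 2, rem=7, I/O yield, promote→Q0. Q0=[P1] Q1=[P2,P3,P4,P5] Q2=[]
t=18-20: P1@Q0 runs 2, rem=5, I/O yield, promote→Q0. Q0=[P1] Q1=[P2,P3,P4,P5] Q2=[]
t=20-22: P1@Q0 runs 2, rem=3, I/O yield, promote→Q0. Q0=[P1] Q1=[P2,P3,P4,P5] Q2=[]
t=22-24: P1@Q0 runs 2, rem=1, I/O yield, promote→Q0. Q0=[P1] Q1=[P2,P3,P4,P5] Q2=[]
t=24-25: P1@Q0 runs 1, rem=0, completes. Q0=[] Q1=[P2,P3,P4,P5] Q2=[]
t=25-29: P2@Q1 runs 4, rem=5, quantum used, demote→Q2. Q0=[] Q1=[P3,P4,P5] Q2=[P2]
t=29-33: P3@Q1 runs 4, rem=8, quantum used, demote→Q2. Q0=[] Q1=[P4,P5] Q2=[P2,P3]
t=33-37: P4@Q1 runs 4, rem=5, quantum used, demote→Q2. Q0=[] Q1=[P5] Q2=[P2,P3,P4]
t=37-41: P5@Q1 runs 4, rem=0, completes. Q0=[] Q1=[] Q2=[P2,P3,P4]
t=41-46: P2@Q2 runs 5, rem=0, completes. Q0=[] Q1=[] Q2=[P3,P4]
t=46-54: P3@Q2 runs 8, rem=0, completes. Q0=[] Q1=[] Q2=[P4]
t=54-59: P4@Q2 runs 5, rem=0, completes. Q0=[] Q1=[] Q2=[]

Answer: 2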